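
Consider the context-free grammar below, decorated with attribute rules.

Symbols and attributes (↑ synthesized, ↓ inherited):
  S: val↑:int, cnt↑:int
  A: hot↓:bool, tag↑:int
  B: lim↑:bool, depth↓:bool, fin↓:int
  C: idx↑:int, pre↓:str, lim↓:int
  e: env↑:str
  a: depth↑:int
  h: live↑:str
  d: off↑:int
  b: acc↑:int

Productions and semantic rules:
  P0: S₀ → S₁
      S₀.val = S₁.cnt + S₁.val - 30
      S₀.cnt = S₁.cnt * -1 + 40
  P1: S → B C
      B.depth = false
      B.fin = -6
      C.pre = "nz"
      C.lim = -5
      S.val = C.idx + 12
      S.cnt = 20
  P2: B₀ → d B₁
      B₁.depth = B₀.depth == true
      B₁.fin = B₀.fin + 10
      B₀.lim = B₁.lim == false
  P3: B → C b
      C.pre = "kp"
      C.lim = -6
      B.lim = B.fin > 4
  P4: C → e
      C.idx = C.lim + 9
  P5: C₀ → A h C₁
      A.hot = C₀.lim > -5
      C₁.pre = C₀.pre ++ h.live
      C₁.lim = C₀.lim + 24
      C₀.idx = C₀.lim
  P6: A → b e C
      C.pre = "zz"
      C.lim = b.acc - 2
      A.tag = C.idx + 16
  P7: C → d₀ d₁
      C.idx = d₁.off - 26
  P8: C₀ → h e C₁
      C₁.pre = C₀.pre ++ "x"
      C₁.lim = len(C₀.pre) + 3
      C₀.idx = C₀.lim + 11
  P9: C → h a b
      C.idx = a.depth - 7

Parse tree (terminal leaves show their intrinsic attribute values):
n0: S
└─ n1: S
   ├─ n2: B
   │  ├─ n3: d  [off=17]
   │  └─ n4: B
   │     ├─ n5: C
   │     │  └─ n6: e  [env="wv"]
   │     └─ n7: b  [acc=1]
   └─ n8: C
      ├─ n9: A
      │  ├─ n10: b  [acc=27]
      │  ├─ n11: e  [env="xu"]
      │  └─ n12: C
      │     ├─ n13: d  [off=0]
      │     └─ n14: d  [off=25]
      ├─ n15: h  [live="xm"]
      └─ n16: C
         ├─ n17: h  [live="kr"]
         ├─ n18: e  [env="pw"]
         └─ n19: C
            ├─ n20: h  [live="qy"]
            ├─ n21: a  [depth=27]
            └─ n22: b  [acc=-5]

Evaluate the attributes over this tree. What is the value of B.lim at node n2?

1. n2.depth = false  [false]
2. n2.fin = -6  [-6]
3. n3.off = 17  [terminal]
4. n4.depth = false  [B₀.depth == true]
5. n4.fin = 4  [B₀.fin + 10]
6. n5.pre = "kp"  ["kp"]
7. n5.lim = -6  [-6]
8. n6.env = "wv"  [terminal]
9. n5.idx = 3  [C.lim + 9]
10. n7.acc = 1  [terminal]
11. n4.lim = false  [B.fin > 4]
12. n2.lim = true  [B₁.lim == false]
13. n8.pre = "nz"  ["nz"]
14. n8.lim = -5  [-5]
15. n9.hot = false  [C₀.lim > -5]
16. n10.acc = 27  [terminal]
17. n11.env = "xu"  [terminal]
18. n12.pre = "zz"  ["zz"]
19. n12.lim = 25  [b.acc - 2]
20. n13.off = 0  [terminal]
21. n14.off = 25  [terminal]
22. n12.idx = -1  [d₁.off - 26]
23. n9.tag = 15  [C.idx + 16]
24. n15.live = "xm"  [terminal]
25. n16.pre = "nzxm"  [C₀.pre ++ h.live]
26. n16.lim = 19  [C₀.lim + 24]
27. n17.live = "kr"  [terminal]
28. n18.env = "pw"  [terminal]
29. n19.pre = "nzxmx"  [C₀.pre ++ "x"]
30. n19.lim = 7  [len(C₀.pre) + 3]
31. n20.live = "qy"  [terminal]
32. n21.depth = 27  [terminal]
33. n22.acc = -5  [terminal]
34. n19.idx = 20  [a.depth - 7]
35. n16.idx = 30  [C₀.lim + 11]
36. n8.idx = -5  [C₀.lim]
37. n1.val = 7  [C.idx + 12]
38. n1.cnt = 20  [20]
39. n0.val = -3  [S₁.cnt + S₁.val - 30]
40. n0.cnt = 20  [S₁.cnt * -1 + 40]

true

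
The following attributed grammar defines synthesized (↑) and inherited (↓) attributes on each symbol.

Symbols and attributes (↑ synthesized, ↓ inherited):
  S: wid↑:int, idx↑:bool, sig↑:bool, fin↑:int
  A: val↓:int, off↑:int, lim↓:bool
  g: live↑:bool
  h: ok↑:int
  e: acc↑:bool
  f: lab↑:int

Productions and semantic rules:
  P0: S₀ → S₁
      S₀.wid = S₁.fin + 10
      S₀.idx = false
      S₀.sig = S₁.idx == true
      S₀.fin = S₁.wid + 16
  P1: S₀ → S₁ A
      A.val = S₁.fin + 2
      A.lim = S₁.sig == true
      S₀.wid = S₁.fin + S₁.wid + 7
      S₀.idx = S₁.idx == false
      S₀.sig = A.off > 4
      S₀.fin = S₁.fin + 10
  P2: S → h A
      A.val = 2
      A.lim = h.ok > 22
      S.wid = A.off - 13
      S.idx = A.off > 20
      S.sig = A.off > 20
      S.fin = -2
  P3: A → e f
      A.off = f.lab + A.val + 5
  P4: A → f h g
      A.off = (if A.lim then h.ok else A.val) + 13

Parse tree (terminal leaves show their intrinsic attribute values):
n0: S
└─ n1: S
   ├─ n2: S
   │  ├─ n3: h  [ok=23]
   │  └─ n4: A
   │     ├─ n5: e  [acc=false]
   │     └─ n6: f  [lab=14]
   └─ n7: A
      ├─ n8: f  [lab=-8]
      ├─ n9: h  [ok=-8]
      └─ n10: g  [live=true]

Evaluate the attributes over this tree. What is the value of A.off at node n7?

1. n3.ok = 23  [terminal]
2. n4.val = 2  [2]
3. n4.lim = true  [h.ok > 22]
4. n5.acc = false  [terminal]
5. n6.lab = 14  [terminal]
6. n4.off = 21  [f.lab + A.val + 5]
7. n2.wid = 8  [A.off - 13]
8. n2.idx = true  [A.off > 20]
9. n2.sig = true  [A.off > 20]
10. n2.fin = -2  [-2]
11. n7.val = 0  [S₁.fin + 2]
12. n7.lim = true  [S₁.sig == true]
13. n8.lab = -8  [terminal]
14. n9.ok = -8  [terminal]
15. n10.live = true  [terminal]
16. n7.off = 5  [(if A.lim then h.ok else A.val) + 13]
17. n1.wid = 13  [S₁.fin + S₁.wid + 7]
18. n1.idx = false  [S₁.idx == false]
19. n1.sig = true  [A.off > 4]
20. n1.fin = 8  [S₁.fin + 10]
21. n0.wid = 18  [S₁.fin + 10]
22. n0.idx = false  [false]
23. n0.sig = false  [S₁.idx == true]
24. n0.fin = 29  [S₁.wid + 16]

5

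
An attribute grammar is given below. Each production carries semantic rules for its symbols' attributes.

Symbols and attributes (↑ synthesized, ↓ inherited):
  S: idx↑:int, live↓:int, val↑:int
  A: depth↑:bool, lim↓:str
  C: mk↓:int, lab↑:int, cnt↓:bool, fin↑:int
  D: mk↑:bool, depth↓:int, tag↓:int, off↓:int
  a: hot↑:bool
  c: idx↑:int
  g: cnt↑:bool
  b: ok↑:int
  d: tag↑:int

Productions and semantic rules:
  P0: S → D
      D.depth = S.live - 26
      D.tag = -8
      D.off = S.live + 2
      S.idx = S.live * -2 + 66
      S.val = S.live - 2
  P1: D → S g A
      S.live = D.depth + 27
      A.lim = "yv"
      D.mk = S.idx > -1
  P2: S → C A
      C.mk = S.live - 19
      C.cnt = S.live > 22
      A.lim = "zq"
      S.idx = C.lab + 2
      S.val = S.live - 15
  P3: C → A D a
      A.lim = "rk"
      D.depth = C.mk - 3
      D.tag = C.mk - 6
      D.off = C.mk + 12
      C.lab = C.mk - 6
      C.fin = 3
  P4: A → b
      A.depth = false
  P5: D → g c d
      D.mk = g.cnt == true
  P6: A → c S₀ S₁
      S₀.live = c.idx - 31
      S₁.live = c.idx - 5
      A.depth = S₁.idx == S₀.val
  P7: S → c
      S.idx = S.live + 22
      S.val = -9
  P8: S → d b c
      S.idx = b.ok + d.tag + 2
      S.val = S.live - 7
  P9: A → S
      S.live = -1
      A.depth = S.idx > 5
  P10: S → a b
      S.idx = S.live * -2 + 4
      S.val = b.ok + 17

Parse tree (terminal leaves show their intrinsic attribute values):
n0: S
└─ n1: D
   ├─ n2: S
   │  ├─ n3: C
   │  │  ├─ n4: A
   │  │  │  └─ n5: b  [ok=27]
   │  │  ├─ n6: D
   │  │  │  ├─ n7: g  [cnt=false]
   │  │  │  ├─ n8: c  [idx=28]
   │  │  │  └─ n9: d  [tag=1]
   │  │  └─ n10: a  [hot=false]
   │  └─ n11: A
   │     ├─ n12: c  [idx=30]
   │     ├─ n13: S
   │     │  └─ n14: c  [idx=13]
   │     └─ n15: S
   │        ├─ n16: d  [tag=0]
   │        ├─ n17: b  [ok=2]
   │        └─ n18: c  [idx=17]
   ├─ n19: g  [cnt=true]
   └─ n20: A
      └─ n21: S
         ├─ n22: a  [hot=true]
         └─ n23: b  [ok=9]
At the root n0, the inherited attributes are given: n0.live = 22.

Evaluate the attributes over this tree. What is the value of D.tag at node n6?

1. n0.live = 22  [given at root]
2. n1.depth = -4  [S.live - 26]
3. n1.tag = -8  [-8]
4. n1.off = 24  [S.live + 2]
5. n2.live = 23  [D.depth + 27]
6. n3.mk = 4  [S.live - 19]
7. n3.cnt = true  [S.live > 22]
8. n4.lim = "rk"  ["rk"]
9. n5.ok = 27  [terminal]
10. n4.depth = false  [false]
11. n6.depth = 1  [C.mk - 3]
12. n6.tag = -2  [C.mk - 6]
13. n6.off = 16  [C.mk + 12]
14. n7.cnt = false  [terminal]
15. n8.idx = 28  [terminal]
16. n9.tag = 1  [terminal]
17. n6.mk = false  [g.cnt == true]
18. n10.hot = false  [terminal]
19. n3.lab = -2  [C.mk - 6]
20. n3.fin = 3  [3]
21. n11.lim = "zq"  ["zq"]
22. n12.idx = 30  [terminal]
23. n13.live = -1  [c.idx - 31]
24. n14.idx = 13  [terminal]
25. n13.idx = 21  [S.live + 22]
26. n13.val = -9  [-9]
27. n15.live = 25  [c.idx - 5]
28. n16.tag = 0  [terminal]
29. n17.ok = 2  [terminal]
30. n18.idx = 17  [terminal]
31. n15.idx = 4  [b.ok + d.tag + 2]
32. n15.val = 18  [S.live - 7]
33. n11.depth = false  [S₁.idx == S₀.val]
34. n2.idx = 0  [C.lab + 2]
35. n2.val = 8  [S.live - 15]
36. n19.cnt = true  [terminal]
37. n20.lim = "yv"  ["yv"]
38. n21.live = -1  [-1]
39. n22.hot = true  [terminal]
40. n23.ok = 9  [terminal]
41. n21.idx = 6  [S.live * -2 + 4]
42. n21.val = 26  [b.ok + 17]
43. n20.depth = true  [S.idx > 5]
44. n1.mk = true  [S.idx > -1]
45. n0.idx = 22  [S.live * -2 + 66]
46. n0.val = 20  [S.live - 2]

-2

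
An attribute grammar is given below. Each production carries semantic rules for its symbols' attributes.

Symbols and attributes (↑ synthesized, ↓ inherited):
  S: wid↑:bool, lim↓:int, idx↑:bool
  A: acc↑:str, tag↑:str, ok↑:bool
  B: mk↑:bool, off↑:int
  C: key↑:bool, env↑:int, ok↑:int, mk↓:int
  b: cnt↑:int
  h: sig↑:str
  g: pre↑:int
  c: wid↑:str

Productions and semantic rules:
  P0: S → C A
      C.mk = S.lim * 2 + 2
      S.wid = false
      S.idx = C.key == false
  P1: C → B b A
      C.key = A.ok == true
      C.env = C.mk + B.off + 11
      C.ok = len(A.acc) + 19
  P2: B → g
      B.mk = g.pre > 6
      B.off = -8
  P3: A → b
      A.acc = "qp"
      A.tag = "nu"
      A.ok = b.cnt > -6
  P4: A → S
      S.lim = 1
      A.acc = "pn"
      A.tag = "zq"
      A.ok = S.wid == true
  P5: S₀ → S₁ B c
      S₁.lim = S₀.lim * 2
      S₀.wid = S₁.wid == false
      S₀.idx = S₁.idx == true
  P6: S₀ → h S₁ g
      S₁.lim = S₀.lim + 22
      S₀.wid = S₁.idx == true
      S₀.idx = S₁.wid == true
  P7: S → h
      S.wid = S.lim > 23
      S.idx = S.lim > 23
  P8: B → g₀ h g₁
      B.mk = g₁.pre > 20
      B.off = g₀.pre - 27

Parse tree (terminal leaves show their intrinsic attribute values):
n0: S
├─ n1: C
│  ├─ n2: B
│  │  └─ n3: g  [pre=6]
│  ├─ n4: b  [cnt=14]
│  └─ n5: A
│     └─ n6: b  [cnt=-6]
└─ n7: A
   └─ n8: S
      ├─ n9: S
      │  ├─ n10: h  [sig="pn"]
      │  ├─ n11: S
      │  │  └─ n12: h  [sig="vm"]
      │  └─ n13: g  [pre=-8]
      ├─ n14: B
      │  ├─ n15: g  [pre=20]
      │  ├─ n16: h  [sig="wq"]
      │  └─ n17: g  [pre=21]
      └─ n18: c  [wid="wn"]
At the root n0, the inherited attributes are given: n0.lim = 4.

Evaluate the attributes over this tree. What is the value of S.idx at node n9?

true

1. n0.lim = 4  [given at root]
2. n1.mk = 10  [S.lim * 2 + 2]
3. n3.pre = 6  [terminal]
4. n2.mk = false  [g.pre > 6]
5. n2.off = -8  [-8]
6. n4.cnt = 14  [terminal]
7. n6.cnt = -6  [terminal]
8. n5.acc = "qp"  ["qp"]
9. n5.tag = "nu"  ["nu"]
10. n5.ok = false  [b.cnt > -6]
11. n1.key = false  [A.ok == true]
12. n1.env = 13  [C.mk + B.off + 11]
13. n1.ok = 21  [len(A.acc) + 19]
14. n8.lim = 1  [1]
15. n9.lim = 2  [S₀.lim * 2]
16. n10.sig = "pn"  [terminal]
17. n11.lim = 24  [S₀.lim + 22]
18. n12.sig = "vm"  [terminal]
19. n11.wid = true  [S.lim > 23]
20. n11.idx = true  [S.lim > 23]
21. n13.pre = -8  [terminal]
22. n9.wid = true  [S₁.idx == true]
23. n9.idx = true  [S₁.wid == true]
24. n15.pre = 20  [terminal]
25. n16.sig = "wq"  [terminal]
26. n17.pre = 21  [terminal]
27. n14.mk = true  [g₁.pre > 20]
28. n14.off = -7  [g₀.pre - 27]
29. n18.wid = "wn"  [terminal]
30. n8.wid = false  [S₁.wid == false]
31. n8.idx = true  [S₁.idx == true]
32. n7.acc = "pn"  ["pn"]
33. n7.tag = "zq"  ["zq"]
34. n7.ok = false  [S.wid == true]
35. n0.wid = false  [false]
36. n0.idx = true  [C.key == false]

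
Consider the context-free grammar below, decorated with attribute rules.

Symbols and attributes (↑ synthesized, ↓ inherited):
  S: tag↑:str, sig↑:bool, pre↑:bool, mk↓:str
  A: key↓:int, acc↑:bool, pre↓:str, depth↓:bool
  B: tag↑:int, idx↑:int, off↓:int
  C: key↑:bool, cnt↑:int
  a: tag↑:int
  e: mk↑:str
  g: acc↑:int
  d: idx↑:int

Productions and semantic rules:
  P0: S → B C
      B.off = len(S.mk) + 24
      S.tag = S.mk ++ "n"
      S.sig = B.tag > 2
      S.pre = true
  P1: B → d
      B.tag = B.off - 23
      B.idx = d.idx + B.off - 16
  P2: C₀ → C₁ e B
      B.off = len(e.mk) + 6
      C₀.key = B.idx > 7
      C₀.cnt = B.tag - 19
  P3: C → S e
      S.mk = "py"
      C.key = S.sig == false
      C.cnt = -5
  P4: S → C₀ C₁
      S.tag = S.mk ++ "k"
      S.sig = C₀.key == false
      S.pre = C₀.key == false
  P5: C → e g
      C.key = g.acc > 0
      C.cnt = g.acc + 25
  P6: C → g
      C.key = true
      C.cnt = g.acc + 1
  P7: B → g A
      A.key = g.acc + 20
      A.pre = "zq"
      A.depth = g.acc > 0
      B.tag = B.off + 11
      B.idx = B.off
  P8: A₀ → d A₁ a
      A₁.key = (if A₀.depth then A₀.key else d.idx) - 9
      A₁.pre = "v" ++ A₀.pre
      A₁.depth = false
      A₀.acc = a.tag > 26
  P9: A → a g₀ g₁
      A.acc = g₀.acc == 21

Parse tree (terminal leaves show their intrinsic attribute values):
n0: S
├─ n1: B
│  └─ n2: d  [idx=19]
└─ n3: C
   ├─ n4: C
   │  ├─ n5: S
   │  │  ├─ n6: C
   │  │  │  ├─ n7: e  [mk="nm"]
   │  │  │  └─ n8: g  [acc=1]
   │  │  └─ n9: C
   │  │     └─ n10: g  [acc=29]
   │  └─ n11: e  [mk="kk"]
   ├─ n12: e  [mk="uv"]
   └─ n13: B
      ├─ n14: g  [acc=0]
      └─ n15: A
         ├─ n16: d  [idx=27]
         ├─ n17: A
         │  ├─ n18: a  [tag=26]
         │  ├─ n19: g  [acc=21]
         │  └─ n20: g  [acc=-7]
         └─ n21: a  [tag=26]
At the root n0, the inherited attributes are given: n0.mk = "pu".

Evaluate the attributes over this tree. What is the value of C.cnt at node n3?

1. n0.mk = "pu"  [given at root]
2. n1.off = 26  [len(S.mk) + 24]
3. n2.idx = 19  [terminal]
4. n1.tag = 3  [B.off - 23]
5. n1.idx = 29  [d.idx + B.off - 16]
6. n5.mk = "py"  ["py"]
7. n7.mk = "nm"  [terminal]
8. n8.acc = 1  [terminal]
9. n6.key = true  [g.acc > 0]
10. n6.cnt = 26  [g.acc + 25]
11. n10.acc = 29  [terminal]
12. n9.key = true  [true]
13. n9.cnt = 30  [g.acc + 1]
14. n5.tag = "pyk"  [S.mk ++ "k"]
15. n5.sig = false  [C₀.key == false]
16. n5.pre = false  [C₀.key == false]
17. n11.mk = "kk"  [terminal]
18. n4.key = true  [S.sig == false]
19. n4.cnt = -5  [-5]
20. n12.mk = "uv"  [terminal]
21. n13.off = 8  [len(e.mk) + 6]
22. n14.acc = 0  [terminal]
23. n15.key = 20  [g.acc + 20]
24. n15.pre = "zq"  ["zq"]
25. n15.depth = false  [g.acc > 0]
26. n16.idx = 27  [terminal]
27. n17.key = 18  [(if A₀.depth then A₀.key else d.idx) - 9]
28. n17.pre = "vzq"  ["v" ++ A₀.pre]
29. n17.depth = false  [false]
30. n18.tag = 26  [terminal]
31. n19.acc = 21  [terminal]
32. n20.acc = -7  [terminal]
33. n17.acc = true  [g₀.acc == 21]
34. n21.tag = 26  [terminal]
35. n15.acc = false  [a.tag > 26]
36. n13.tag = 19  [B.off + 11]
37. n13.idx = 8  [B.off]
38. n3.key = true  [B.idx > 7]
39. n3.cnt = 0  [B.tag - 19]
40. n0.tag = "pun"  [S.mk ++ "n"]
41. n0.sig = true  [B.tag > 2]
42. n0.pre = true  [true]

0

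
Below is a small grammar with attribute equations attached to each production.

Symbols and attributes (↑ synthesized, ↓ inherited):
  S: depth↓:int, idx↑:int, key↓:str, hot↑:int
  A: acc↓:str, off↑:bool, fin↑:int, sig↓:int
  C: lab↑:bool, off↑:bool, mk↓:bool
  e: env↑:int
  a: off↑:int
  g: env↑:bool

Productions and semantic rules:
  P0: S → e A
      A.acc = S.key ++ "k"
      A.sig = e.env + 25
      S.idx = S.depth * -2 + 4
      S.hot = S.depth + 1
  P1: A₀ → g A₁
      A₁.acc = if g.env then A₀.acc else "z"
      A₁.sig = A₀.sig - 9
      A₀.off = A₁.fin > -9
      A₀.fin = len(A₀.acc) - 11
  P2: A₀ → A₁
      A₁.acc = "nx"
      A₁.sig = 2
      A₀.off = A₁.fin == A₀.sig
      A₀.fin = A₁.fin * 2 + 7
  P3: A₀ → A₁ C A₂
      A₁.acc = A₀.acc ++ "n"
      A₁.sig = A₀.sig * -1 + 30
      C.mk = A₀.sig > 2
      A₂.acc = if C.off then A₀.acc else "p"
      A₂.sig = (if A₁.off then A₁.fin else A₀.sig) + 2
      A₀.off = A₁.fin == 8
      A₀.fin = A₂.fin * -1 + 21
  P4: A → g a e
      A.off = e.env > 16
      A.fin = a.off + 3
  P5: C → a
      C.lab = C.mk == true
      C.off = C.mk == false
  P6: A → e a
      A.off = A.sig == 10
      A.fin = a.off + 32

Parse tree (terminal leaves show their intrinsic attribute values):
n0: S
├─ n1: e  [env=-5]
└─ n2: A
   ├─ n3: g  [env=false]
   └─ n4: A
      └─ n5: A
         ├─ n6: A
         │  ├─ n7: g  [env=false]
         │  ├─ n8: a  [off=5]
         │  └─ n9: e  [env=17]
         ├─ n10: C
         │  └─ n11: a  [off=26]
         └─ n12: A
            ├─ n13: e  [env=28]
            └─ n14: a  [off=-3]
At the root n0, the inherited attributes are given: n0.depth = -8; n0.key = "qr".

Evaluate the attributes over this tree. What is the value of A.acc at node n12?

"nx"

1. n0.depth = -8  [given at root]
2. n0.key = "qr"  [given at root]
3. n1.env = -5  [terminal]
4. n2.acc = "qrk"  [S.key ++ "k"]
5. n2.sig = 20  [e.env + 25]
6. n3.env = false  [terminal]
7. n4.acc = "z"  [if g.env then A₀.acc else "z"]
8. n4.sig = 11  [A₀.sig - 9]
9. n5.acc = "nx"  ["nx"]
10. n5.sig = 2  [2]
11. n6.acc = "nxn"  [A₀.acc ++ "n"]
12. n6.sig = 28  [A₀.sig * -1 + 30]
13. n7.env = false  [terminal]
14. n8.off = 5  [terminal]
15. n9.env = 17  [terminal]
16. n6.off = true  [e.env > 16]
17. n6.fin = 8  [a.off + 3]
18. n10.mk = false  [A₀.sig > 2]
19. n11.off = 26  [terminal]
20. n10.lab = false  [C.mk == true]
21. n10.off = true  [C.mk == false]
22. n12.acc = "nx"  [if C.off then A₀.acc else "p"]
23. n12.sig = 10  [(if A₁.off then A₁.fin else A₀.sig) + 2]
24. n13.env = 28  [terminal]
25. n14.off = -3  [terminal]
26. n12.off = true  [A.sig == 10]
27. n12.fin = 29  [a.off + 32]
28. n5.off = true  [A₁.fin == 8]
29. n5.fin = -8  [A₂.fin * -1 + 21]
30. n4.off = false  [A₁.fin == A₀.sig]
31. n4.fin = -9  [A₁.fin * 2 + 7]
32. n2.off = false  [A₁.fin > -9]
33. n2.fin = -8  [len(A₀.acc) - 11]
34. n0.idx = 20  [S.depth * -2 + 4]
35. n0.hot = -7  [S.depth + 1]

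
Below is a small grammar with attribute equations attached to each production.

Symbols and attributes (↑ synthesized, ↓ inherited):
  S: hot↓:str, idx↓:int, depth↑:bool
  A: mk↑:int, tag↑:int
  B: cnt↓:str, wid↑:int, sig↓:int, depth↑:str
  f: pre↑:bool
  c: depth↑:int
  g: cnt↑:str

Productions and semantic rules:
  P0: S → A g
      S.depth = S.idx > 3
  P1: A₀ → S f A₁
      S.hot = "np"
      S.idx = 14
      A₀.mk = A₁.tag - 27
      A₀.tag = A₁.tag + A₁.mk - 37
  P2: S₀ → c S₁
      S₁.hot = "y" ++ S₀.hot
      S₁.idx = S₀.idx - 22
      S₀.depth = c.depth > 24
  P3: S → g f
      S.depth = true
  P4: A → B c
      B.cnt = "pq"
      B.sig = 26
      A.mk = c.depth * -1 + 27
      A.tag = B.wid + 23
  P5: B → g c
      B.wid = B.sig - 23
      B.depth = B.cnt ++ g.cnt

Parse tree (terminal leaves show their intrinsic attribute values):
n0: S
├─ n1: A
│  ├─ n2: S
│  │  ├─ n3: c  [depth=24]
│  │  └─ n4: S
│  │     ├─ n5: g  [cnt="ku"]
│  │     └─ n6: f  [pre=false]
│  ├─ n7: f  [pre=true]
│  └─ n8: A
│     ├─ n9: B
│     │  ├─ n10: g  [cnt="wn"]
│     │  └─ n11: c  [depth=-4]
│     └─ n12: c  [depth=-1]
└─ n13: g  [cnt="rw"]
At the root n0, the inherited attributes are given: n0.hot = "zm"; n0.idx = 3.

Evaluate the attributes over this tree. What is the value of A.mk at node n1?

1. n0.hot = "zm"  [given at root]
2. n0.idx = 3  [given at root]
3. n2.hot = "np"  ["np"]
4. n2.idx = 14  [14]
5. n3.depth = 24  [terminal]
6. n4.hot = "ynp"  ["y" ++ S₀.hot]
7. n4.idx = -8  [S₀.idx - 22]
8. n5.cnt = "ku"  [terminal]
9. n6.pre = false  [terminal]
10. n4.depth = true  [true]
11. n2.depth = false  [c.depth > 24]
12. n7.pre = true  [terminal]
13. n9.cnt = "pq"  ["pq"]
14. n9.sig = 26  [26]
15. n10.cnt = "wn"  [terminal]
16. n11.depth = -4  [terminal]
17. n9.wid = 3  [B.sig - 23]
18. n9.depth = "pqwn"  [B.cnt ++ g.cnt]
19. n12.depth = -1  [terminal]
20. n8.mk = 28  [c.depth * -1 + 27]
21. n8.tag = 26  [B.wid + 23]
22. n1.mk = -1  [A₁.tag - 27]
23. n1.tag = 17  [A₁.tag + A₁.mk - 37]
24. n13.cnt = "rw"  [terminal]
25. n0.depth = false  [S.idx > 3]

-1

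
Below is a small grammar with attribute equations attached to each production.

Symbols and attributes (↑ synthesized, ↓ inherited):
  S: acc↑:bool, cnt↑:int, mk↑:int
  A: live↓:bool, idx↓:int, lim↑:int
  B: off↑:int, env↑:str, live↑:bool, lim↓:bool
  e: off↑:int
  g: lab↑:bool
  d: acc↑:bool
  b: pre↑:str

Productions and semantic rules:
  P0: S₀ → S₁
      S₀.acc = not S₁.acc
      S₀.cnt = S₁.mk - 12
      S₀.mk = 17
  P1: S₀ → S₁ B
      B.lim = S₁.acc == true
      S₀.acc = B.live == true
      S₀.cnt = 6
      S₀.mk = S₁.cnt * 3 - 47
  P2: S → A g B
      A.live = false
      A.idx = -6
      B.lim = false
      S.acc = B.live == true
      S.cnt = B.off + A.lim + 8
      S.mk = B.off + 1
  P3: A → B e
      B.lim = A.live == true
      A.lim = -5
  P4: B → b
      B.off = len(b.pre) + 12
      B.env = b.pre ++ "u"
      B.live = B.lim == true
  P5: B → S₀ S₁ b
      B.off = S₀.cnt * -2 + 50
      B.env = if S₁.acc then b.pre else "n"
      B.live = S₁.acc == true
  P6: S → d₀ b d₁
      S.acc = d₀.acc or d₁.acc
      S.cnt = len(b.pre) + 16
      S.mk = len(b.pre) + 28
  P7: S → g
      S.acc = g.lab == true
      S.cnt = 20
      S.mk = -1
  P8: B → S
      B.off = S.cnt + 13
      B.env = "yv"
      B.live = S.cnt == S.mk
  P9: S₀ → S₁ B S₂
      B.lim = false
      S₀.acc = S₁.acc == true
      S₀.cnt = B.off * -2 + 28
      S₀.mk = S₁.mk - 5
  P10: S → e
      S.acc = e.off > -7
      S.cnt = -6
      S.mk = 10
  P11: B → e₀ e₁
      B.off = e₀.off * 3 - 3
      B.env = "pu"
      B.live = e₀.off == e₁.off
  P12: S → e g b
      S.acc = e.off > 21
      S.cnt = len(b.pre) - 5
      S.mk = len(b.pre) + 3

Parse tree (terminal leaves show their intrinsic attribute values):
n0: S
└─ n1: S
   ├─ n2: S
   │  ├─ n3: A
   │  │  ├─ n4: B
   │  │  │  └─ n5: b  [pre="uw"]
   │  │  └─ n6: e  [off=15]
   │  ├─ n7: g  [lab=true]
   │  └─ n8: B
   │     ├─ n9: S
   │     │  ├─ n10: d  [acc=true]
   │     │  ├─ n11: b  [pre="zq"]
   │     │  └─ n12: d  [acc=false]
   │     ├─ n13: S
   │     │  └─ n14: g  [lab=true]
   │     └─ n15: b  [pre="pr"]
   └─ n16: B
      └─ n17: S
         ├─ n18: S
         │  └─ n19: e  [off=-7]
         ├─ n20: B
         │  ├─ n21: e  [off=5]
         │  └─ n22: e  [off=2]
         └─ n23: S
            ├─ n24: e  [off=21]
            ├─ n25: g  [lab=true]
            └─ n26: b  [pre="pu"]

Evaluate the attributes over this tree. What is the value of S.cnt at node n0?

-8

1. n3.live = false  [false]
2. n3.idx = -6  [-6]
3. n4.lim = false  [A.live == true]
4. n5.pre = "uw"  [terminal]
5. n4.off = 14  [len(b.pre) + 12]
6. n4.env = "uwu"  [b.pre ++ "u"]
7. n4.live = false  [B.lim == true]
8. n6.off = 15  [terminal]
9. n3.lim = -5  [-5]
10. n7.lab = true  [terminal]
11. n8.lim = false  [false]
12. n10.acc = true  [terminal]
13. n11.pre = "zq"  [terminal]
14. n12.acc = false  [terminal]
15. n9.acc = true  [d₀.acc or d₁.acc]
16. n9.cnt = 18  [len(b.pre) + 16]
17. n9.mk = 30  [len(b.pre) + 28]
18. n14.lab = true  [terminal]
19. n13.acc = true  [g.lab == true]
20. n13.cnt = 20  [20]
21. n13.mk = -1  [-1]
22. n15.pre = "pr"  [terminal]
23. n8.off = 14  [S₀.cnt * -2 + 50]
24. n8.env = "pr"  [if S₁.acc then b.pre else "n"]
25. n8.live = true  [S₁.acc == true]
26. n2.acc = true  [B.live == true]
27. n2.cnt = 17  [B.off + A.lim + 8]
28. n2.mk = 15  [B.off + 1]
29. n16.lim = true  [S₁.acc == true]
30. n19.off = -7  [terminal]
31. n18.acc = false  [e.off > -7]
32. n18.cnt = -6  [-6]
33. n18.mk = 10  [10]
34. n20.lim = false  [false]
35. n21.off = 5  [terminal]
36. n22.off = 2  [terminal]
37. n20.off = 12  [e₀.off * 3 - 3]
38. n20.env = "pu"  ["pu"]
39. n20.live = false  [e₀.off == e₁.off]
40. n24.off = 21  [terminal]
41. n25.lab = true  [terminal]
42. n26.pre = "pu"  [terminal]
43. n23.acc = false  [e.off > 21]
44. n23.cnt = -3  [len(b.pre) - 5]
45. n23.mk = 5  [len(b.pre) + 3]
46. n17.acc = false  [S₁.acc == true]
47. n17.cnt = 4  [B.off * -2 + 28]
48. n17.mk = 5  [S₁.mk - 5]
49. n16.off = 17  [S.cnt + 13]
50. n16.env = "yv"  ["yv"]
51. n16.live = false  [S.cnt == S.mk]
52. n1.acc = false  [B.live == true]
53. n1.cnt = 6  [6]
54. n1.mk = 4  [S₁.cnt * 3 - 47]
55. n0.acc = true  [not S₁.acc]
56. n0.cnt = -8  [S₁.mk - 12]
57. n0.mk = 17  [17]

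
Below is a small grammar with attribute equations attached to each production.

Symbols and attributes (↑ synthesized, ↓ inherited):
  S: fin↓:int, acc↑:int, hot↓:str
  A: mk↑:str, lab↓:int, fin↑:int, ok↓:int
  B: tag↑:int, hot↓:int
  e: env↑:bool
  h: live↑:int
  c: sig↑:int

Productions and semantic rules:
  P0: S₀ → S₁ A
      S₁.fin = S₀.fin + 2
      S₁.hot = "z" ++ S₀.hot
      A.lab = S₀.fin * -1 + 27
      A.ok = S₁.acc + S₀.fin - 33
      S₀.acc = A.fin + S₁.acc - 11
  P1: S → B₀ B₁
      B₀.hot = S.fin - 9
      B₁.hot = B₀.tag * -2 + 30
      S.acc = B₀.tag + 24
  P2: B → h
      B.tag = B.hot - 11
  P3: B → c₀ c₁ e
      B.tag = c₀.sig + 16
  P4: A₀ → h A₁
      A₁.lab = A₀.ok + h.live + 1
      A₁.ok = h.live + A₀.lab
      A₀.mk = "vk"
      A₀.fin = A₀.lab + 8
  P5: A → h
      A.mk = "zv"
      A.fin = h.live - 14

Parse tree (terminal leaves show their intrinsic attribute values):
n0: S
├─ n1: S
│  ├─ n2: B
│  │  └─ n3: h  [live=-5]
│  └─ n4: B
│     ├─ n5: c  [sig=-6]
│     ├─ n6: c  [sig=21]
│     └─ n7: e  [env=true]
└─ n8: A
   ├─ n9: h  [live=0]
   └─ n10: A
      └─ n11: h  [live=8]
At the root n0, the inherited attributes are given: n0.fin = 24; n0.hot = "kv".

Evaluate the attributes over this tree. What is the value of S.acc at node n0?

1. n0.fin = 24  [given at root]
2. n0.hot = "kv"  [given at root]
3. n1.fin = 26  [S₀.fin + 2]
4. n1.hot = "zkv"  ["z" ++ S₀.hot]
5. n2.hot = 17  [S.fin - 9]
6. n3.live = -5  [terminal]
7. n2.tag = 6  [B.hot - 11]
8. n4.hot = 18  [B₀.tag * -2 + 30]
9. n5.sig = -6  [terminal]
10. n6.sig = 21  [terminal]
11. n7.env = true  [terminal]
12. n4.tag = 10  [c₀.sig + 16]
13. n1.acc = 30  [B₀.tag + 24]
14. n8.lab = 3  [S₀.fin * -1 + 27]
15. n8.ok = 21  [S₁.acc + S₀.fin - 33]
16. n9.live = 0  [terminal]
17. n10.lab = 22  [A₀.ok + h.live + 1]
18. n10.ok = 3  [h.live + A₀.lab]
19. n11.live = 8  [terminal]
20. n10.mk = "zv"  ["zv"]
21. n10.fin = -6  [h.live - 14]
22. n8.mk = "vk"  ["vk"]
23. n8.fin = 11  [A₀.lab + 8]
24. n0.acc = 30  [A.fin + S₁.acc - 11]

30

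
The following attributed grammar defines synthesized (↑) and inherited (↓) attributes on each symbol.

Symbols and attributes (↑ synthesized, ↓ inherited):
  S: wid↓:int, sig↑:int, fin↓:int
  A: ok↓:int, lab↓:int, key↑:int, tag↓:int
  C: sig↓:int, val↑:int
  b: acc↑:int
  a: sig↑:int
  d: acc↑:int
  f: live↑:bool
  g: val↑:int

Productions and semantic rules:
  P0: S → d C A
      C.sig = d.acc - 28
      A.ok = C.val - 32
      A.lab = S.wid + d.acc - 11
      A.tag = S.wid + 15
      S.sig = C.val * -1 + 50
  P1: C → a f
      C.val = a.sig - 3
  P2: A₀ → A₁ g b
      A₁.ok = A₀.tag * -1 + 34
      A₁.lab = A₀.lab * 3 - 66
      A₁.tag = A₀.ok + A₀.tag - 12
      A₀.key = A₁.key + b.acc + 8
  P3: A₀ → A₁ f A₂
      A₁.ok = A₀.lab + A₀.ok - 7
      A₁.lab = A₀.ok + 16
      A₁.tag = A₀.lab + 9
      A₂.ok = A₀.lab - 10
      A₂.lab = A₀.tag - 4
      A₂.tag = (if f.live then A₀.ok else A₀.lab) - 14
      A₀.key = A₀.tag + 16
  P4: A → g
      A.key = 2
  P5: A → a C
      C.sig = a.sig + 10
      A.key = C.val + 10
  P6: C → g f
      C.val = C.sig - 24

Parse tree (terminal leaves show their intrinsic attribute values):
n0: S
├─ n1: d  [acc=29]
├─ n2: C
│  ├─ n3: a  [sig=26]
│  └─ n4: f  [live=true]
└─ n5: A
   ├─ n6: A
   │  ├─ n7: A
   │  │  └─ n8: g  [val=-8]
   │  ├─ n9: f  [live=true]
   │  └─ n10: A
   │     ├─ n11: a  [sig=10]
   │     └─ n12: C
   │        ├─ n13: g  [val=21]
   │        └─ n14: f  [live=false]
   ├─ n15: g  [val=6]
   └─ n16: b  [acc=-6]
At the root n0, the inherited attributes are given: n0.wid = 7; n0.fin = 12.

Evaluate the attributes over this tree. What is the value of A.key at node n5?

1. n0.wid = 7  [given at root]
2. n0.fin = 12  [given at root]
3. n1.acc = 29  [terminal]
4. n2.sig = 1  [d.acc - 28]
5. n3.sig = 26  [terminal]
6. n4.live = true  [terminal]
7. n2.val = 23  [a.sig - 3]
8. n5.ok = -9  [C.val - 32]
9. n5.lab = 25  [S.wid + d.acc - 11]
10. n5.tag = 22  [S.wid + 15]
11. n6.ok = 12  [A₀.tag * -1 + 34]
12. n6.lab = 9  [A₀.lab * 3 - 66]
13. n6.tag = 1  [A₀.ok + A₀.tag - 12]
14. n7.ok = 14  [A₀.lab + A₀.ok - 7]
15. n7.lab = 28  [A₀.ok + 16]
16. n7.tag = 18  [A₀.lab + 9]
17. n8.val = -8  [terminal]
18. n7.key = 2  [2]
19. n9.live = true  [terminal]
20. n10.ok = -1  [A₀.lab - 10]
21. n10.lab = -3  [A₀.tag - 4]
22. n10.tag = -2  [(if f.live then A₀.ok else A₀.lab) - 14]
23. n11.sig = 10  [terminal]
24. n12.sig = 20  [a.sig + 10]
25. n13.val = 21  [terminal]
26. n14.live = false  [terminal]
27. n12.val = -4  [C.sig - 24]
28. n10.key = 6  [C.val + 10]
29. n6.key = 17  [A₀.tag + 16]
30. n15.val = 6  [terminal]
31. n16.acc = -6  [terminal]
32. n5.key = 19  [A₁.key + b.acc + 8]
33. n0.sig = 27  [C.val * -1 + 50]

19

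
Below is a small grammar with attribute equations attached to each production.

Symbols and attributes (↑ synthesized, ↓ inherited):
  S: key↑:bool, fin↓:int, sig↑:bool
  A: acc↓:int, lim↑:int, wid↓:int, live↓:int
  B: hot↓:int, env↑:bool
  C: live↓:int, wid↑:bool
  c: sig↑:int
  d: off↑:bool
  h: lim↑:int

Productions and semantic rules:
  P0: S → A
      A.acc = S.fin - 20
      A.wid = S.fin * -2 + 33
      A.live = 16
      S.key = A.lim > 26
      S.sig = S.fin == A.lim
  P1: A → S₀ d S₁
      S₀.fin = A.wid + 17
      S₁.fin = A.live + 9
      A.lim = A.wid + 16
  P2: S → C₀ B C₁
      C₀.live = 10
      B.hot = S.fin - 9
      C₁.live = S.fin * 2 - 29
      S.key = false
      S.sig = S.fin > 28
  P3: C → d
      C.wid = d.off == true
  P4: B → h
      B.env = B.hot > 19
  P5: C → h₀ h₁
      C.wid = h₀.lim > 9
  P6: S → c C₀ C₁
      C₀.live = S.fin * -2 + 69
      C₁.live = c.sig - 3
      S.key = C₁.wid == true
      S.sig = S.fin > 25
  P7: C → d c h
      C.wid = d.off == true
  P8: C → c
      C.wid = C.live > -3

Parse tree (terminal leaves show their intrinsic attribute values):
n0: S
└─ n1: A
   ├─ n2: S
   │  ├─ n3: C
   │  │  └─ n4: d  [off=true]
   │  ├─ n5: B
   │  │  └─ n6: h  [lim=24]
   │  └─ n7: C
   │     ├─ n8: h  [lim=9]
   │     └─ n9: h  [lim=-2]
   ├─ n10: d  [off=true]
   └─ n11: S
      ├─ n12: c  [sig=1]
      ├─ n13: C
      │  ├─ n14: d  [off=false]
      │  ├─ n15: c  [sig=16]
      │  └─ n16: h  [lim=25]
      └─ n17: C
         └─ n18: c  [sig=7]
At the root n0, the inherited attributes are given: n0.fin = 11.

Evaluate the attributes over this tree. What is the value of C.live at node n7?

27

1. n0.fin = 11  [given at root]
2. n1.acc = -9  [S.fin - 20]
3. n1.wid = 11  [S.fin * -2 + 33]
4. n1.live = 16  [16]
5. n2.fin = 28  [A.wid + 17]
6. n3.live = 10  [10]
7. n4.off = true  [terminal]
8. n3.wid = true  [d.off == true]
9. n5.hot = 19  [S.fin - 9]
10. n6.lim = 24  [terminal]
11. n5.env = false  [B.hot > 19]
12. n7.live = 27  [S.fin * 2 - 29]
13. n8.lim = 9  [terminal]
14. n9.lim = -2  [terminal]
15. n7.wid = false  [h₀.lim > 9]
16. n2.key = false  [false]
17. n2.sig = false  [S.fin > 28]
18. n10.off = true  [terminal]
19. n11.fin = 25  [A.live + 9]
20. n12.sig = 1  [terminal]
21. n13.live = 19  [S.fin * -2 + 69]
22. n14.off = false  [terminal]
23. n15.sig = 16  [terminal]
24. n16.lim = 25  [terminal]
25. n13.wid = false  [d.off == true]
26. n17.live = -2  [c.sig - 3]
27. n18.sig = 7  [terminal]
28. n17.wid = true  [C.live > -3]
29. n11.key = true  [C₁.wid == true]
30. n11.sig = false  [S.fin > 25]
31. n1.lim = 27  [A.wid + 16]
32. n0.key = true  [A.lim > 26]
33. n0.sig = false  [S.fin == A.lim]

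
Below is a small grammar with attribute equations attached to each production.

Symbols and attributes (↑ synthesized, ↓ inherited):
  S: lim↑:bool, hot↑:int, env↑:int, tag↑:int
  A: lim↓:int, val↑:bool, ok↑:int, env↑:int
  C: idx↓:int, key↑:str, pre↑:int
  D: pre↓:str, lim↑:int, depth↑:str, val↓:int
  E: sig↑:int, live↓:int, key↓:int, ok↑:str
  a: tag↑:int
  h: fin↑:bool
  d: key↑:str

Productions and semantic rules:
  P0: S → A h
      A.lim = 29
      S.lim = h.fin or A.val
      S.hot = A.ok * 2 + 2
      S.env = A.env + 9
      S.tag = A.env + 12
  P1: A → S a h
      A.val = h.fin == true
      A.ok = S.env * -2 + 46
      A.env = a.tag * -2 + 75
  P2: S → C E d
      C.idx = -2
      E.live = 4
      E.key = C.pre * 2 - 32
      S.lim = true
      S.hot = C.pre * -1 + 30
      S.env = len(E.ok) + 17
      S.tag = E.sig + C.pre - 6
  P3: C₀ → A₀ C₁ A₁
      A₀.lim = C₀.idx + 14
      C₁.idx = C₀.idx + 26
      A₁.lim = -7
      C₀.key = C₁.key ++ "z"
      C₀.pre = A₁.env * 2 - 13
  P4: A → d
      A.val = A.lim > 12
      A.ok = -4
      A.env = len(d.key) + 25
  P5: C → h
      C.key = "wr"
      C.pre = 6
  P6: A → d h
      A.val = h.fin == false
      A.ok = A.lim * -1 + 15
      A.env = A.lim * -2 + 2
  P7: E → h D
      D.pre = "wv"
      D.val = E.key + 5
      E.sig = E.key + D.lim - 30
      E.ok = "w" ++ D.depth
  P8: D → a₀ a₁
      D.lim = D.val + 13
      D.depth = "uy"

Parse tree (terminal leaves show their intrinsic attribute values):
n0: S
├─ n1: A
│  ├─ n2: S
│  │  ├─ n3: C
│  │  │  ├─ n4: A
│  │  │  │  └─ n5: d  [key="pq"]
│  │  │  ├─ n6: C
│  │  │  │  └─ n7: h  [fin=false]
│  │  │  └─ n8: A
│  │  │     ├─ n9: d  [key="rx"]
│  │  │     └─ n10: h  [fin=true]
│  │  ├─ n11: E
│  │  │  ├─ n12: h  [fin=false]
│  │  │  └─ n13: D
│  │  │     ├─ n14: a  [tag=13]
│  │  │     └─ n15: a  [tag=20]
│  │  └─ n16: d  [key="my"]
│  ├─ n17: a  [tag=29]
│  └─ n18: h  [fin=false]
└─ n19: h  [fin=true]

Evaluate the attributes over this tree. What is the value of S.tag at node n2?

1. n1.lim = 29  [29]
2. n3.idx = -2  [-2]
3. n4.lim = 12  [C₀.idx + 14]
4. n5.key = "pq"  [terminal]
5. n4.val = false  [A.lim > 12]
6. n4.ok = -4  [-4]
7. n4.env = 27  [len(d.key) + 25]
8. n6.idx = 24  [C₀.idx + 26]
9. n7.fin = false  [terminal]
10. n6.key = "wr"  ["wr"]
11. n6.pre = 6  [6]
12. n8.lim = -7  [-7]
13. n9.key = "rx"  [terminal]
14. n10.fin = true  [terminal]
15. n8.val = false  [h.fin == false]
16. n8.ok = 22  [A.lim * -1 + 15]
17. n8.env = 16  [A.lim * -2 + 2]
18. n3.key = "wrz"  [C₁.key ++ "z"]
19. n3.pre = 19  [A₁.env * 2 - 13]
20. n11.live = 4  [4]
21. n11.key = 6  [C.pre * 2 - 32]
22. n12.fin = false  [terminal]
23. n13.pre = "wv"  ["wv"]
24. n13.val = 11  [E.key + 5]
25. n14.tag = 13  [terminal]
26. n15.tag = 20  [terminal]
27. n13.lim = 24  [D.val + 13]
28. n13.depth = "uy"  ["uy"]
29. n11.sig = 0  [E.key + D.lim - 30]
30. n11.ok = "wuy"  ["w" ++ D.depth]
31. n16.key = "my"  [terminal]
32. n2.lim = true  [true]
33. n2.hot = 11  [C.pre * -1 + 30]
34. n2.env = 20  [len(E.ok) + 17]
35. n2.tag = 13  [E.sig + C.pre - 6]
36. n17.tag = 29  [terminal]
37. n18.fin = false  [terminal]
38. n1.val = false  [h.fin == true]
39. n1.ok = 6  [S.env * -2 + 46]
40. n1.env = 17  [a.tag * -2 + 75]
41. n19.fin = true  [terminal]
42. n0.lim = true  [h.fin or A.val]
43. n0.hot = 14  [A.ok * 2 + 2]
44. n0.env = 26  [A.env + 9]
45. n0.tag = 29  [A.env + 12]

13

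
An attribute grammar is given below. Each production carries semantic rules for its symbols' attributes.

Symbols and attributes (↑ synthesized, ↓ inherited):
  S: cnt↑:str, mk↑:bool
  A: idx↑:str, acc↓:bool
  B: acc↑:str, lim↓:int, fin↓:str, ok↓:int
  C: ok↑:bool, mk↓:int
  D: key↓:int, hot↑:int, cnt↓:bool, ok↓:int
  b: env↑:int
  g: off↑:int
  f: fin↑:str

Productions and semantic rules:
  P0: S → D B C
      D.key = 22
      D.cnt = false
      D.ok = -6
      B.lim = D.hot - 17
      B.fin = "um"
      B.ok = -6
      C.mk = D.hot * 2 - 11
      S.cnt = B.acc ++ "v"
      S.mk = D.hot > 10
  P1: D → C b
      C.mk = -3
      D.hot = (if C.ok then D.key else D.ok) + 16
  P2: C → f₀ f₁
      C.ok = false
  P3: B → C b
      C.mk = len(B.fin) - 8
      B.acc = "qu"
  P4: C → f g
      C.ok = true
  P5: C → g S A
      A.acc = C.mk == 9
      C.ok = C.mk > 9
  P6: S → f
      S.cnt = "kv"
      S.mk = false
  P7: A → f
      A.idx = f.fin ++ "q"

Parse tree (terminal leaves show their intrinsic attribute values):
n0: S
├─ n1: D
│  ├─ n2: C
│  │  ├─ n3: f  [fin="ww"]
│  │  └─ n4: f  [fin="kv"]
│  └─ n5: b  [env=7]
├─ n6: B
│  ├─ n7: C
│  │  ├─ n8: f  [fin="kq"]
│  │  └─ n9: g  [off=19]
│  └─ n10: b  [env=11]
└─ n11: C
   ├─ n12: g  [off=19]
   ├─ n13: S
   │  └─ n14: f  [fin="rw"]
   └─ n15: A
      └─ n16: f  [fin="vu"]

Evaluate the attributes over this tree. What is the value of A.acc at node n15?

1. n1.key = 22  [22]
2. n1.cnt = false  [false]
3. n1.ok = -6  [-6]
4. n2.mk = -3  [-3]
5. n3.fin = "ww"  [terminal]
6. n4.fin = "kv"  [terminal]
7. n2.ok = false  [false]
8. n5.env = 7  [terminal]
9. n1.hot = 10  [(if C.ok then D.key else D.ok) + 16]
10. n6.lim = -7  [D.hot - 17]
11. n6.fin = "um"  ["um"]
12. n6.ok = -6  [-6]
13. n7.mk = -6  [len(B.fin) - 8]
14. n8.fin = "kq"  [terminal]
15. n9.off = 19  [terminal]
16. n7.ok = true  [true]
17. n10.env = 11  [terminal]
18. n6.acc = "qu"  ["qu"]
19. n11.mk = 9  [D.hot * 2 - 11]
20. n12.off = 19  [terminal]
21. n14.fin = "rw"  [terminal]
22. n13.cnt = "kv"  ["kv"]
23. n13.mk = false  [false]
24. n15.acc = true  [C.mk == 9]
25. n16.fin = "vu"  [terminal]
26. n15.idx = "vuq"  [f.fin ++ "q"]
27. n11.ok = false  [C.mk > 9]
28. n0.cnt = "quv"  [B.acc ++ "v"]
29. n0.mk = false  [D.hot > 10]

true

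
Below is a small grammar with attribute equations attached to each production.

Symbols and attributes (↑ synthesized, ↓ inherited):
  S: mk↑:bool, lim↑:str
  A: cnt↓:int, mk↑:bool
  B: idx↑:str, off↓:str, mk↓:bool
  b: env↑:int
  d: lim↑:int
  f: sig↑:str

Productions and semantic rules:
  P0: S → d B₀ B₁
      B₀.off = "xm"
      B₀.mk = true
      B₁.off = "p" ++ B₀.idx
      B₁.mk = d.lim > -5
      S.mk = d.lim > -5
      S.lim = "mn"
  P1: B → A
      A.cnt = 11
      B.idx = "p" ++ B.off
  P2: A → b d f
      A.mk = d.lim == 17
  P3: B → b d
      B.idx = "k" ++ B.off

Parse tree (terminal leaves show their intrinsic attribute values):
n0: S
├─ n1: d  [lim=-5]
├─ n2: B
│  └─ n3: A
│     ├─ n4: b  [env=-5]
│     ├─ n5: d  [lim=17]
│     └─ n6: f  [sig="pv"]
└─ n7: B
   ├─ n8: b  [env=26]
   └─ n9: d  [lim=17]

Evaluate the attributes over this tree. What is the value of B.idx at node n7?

"kppxm"

1. n1.lim = -5  [terminal]
2. n2.off = "xm"  ["xm"]
3. n2.mk = true  [true]
4. n3.cnt = 11  [11]
5. n4.env = -5  [terminal]
6. n5.lim = 17  [terminal]
7. n6.sig = "pv"  [terminal]
8. n3.mk = true  [d.lim == 17]
9. n2.idx = "pxm"  ["p" ++ B.off]
10. n7.off = "ppxm"  ["p" ++ B₀.idx]
11. n7.mk = false  [d.lim > -5]
12. n8.env = 26  [terminal]
13. n9.lim = 17  [terminal]
14. n7.idx = "kppxm"  ["k" ++ B.off]
15. n0.mk = false  [d.lim > -5]
16. n0.lim = "mn"  ["mn"]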